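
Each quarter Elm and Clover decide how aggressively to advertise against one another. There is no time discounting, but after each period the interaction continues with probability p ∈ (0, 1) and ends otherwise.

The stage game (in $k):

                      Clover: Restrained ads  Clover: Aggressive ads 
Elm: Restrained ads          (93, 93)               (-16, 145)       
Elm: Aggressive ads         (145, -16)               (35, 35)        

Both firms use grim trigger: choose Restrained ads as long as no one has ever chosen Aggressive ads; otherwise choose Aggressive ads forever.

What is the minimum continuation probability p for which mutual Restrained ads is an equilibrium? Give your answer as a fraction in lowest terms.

26/55

With no time discounting, the continuation probability p plays the role of the discount factor.
Grim-trigger IC: 93/(1−p) ≥ 145 + 35p/(1−p) ⇒ p ≥ (145−93)/(145−35) = 26/55.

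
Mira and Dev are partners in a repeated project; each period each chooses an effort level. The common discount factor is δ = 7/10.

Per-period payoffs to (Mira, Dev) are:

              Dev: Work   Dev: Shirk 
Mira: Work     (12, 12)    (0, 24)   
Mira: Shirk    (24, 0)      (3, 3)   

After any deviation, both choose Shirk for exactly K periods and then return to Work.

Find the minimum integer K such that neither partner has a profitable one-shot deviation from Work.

No profitable deviation requires (12−3)(δ+…+δ^K) ≥ 24−12, i.e. δ+…+δ^K ≥ 4/3 ≈ 1.3333.
With δ = 7/10, the partial sums are K=1: 0.7000, K=2: 1.1900, K=3: 1.5330.
K = 3 is the first length at which the sum reaches 1.3333.

3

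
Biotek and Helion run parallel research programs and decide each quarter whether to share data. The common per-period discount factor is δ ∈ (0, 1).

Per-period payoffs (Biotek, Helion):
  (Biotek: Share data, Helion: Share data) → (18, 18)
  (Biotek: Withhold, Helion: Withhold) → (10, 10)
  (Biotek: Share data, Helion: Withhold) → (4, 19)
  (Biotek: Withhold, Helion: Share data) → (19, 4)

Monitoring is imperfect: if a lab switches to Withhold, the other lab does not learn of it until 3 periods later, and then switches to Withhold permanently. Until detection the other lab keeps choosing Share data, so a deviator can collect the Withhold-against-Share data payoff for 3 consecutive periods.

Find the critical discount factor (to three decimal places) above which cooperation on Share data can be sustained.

0.481

A deviator earns 19 for 3 periods, then 10 forever; cooperating earns 18 forever. Multiplying the IC by (1−δ):
18 ≥ 19(1−δ^3) + 10δ^3, so 9·δ^3 ≥ 1 and δ^3 ≥ 1/9.
δ ≥ (1/9)^(1/3) ≈ 0.481.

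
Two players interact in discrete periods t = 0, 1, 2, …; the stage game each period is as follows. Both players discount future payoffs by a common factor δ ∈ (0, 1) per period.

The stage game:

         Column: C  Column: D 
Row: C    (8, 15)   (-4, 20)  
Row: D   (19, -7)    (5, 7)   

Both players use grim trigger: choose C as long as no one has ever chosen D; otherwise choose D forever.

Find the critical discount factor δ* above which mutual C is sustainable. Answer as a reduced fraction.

11/14

Row's threshold: (19−8)/(19−5) = 11/14.
Column's threshold: (20−15)/(20−7) = 5/13.
11/14 > 5/13, so Row binds and δ* = 11/14.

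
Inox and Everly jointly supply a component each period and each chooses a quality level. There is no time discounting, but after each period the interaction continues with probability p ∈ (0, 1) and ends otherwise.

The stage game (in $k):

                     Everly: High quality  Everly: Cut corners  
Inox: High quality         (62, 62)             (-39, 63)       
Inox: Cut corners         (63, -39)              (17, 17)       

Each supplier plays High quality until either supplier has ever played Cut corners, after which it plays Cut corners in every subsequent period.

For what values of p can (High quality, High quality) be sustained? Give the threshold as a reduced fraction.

Expected cooperation value is 62 + p·62 + p²·62 + … = 62/(1−p); deviation gives 63 + p·17/(1−p).
62 ≥ 63(1−p) + 17p ⇒ 46p ≥ 1 ⇒ p ≥ 1/46.

1/46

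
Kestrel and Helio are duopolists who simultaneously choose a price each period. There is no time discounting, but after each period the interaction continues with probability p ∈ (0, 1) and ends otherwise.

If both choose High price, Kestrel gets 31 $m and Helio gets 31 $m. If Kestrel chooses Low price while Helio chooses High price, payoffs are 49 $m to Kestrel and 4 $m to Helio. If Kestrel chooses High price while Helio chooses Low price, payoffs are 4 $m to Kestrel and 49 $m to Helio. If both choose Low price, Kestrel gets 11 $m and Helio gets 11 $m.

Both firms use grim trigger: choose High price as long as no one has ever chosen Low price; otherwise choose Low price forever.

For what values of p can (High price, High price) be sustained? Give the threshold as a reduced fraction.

9/19

Expected cooperation value is 31 + p·31 + p²·31 + … = 31/(1−p); deviation gives 49 + p·11/(1−p).
31 ≥ 49(1−p) + 11p ⇒ 38p ≥ 18 ⇒ p ≥ 18/38 = 9/19.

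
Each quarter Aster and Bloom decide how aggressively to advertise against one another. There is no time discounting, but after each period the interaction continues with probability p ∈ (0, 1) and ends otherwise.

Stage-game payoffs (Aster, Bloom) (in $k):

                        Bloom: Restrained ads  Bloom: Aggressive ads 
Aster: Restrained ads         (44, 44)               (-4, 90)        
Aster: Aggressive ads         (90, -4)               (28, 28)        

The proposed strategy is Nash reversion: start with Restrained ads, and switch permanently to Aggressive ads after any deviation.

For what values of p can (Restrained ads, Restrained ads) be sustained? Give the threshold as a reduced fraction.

Expected cooperation value is 44 + p·44 + p²·44 + … = 44/(1−p); deviation gives 90 + p·28/(1−p).
44 ≥ 90(1−p) + 28p ⇒ 62p ≥ 46 ⇒ p ≥ 46/62 = 23/31.

23/31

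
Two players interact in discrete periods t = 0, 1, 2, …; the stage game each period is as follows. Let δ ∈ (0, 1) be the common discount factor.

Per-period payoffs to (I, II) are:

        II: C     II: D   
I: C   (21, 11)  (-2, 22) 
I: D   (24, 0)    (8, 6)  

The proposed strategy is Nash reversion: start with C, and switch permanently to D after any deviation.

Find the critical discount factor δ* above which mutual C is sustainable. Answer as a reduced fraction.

11/16

I: cooperation gives 21 each period; deviation gives 24 once then 8 forever.
  21/(1−δ) ≥ 24 + 8δ/(1−δ) ⇒ δ ≥ 3/16.
II: cooperation gives 11 each period; deviation gives 22 once then 6 forever.
  δ ≥ 11/16.
Both must hold, so the binding constraint is II's: δ ≥ 11/16.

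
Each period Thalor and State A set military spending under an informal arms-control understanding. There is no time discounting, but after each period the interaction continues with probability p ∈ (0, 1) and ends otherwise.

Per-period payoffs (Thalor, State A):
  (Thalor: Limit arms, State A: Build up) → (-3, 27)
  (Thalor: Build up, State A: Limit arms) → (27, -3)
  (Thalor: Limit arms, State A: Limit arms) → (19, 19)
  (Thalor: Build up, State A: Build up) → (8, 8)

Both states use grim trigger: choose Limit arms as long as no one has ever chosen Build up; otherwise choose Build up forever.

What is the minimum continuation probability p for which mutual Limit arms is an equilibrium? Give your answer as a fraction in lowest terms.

8/19

Expected cooperation value is 19 + p·19 + p²·19 + … = 19/(1−p); deviation gives 27 + p·8/(1−p).
19 ≥ 27(1−p) + 8p ⇒ 19p ≥ 8 ⇒ p ≥ 8/19.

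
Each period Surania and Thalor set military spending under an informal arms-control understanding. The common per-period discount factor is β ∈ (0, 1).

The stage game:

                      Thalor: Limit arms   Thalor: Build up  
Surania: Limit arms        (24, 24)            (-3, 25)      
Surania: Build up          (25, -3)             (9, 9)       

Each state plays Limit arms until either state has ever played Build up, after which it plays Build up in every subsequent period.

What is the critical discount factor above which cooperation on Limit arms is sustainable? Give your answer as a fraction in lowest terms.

1/16

One-period gain from deviating is 25 − 24 = 1. The loss is 24 − 9 = 15 in every subsequent period, with present value 15·β/(1−β).
Deviation is unprofitable when 15·β/(1−β) ≥ 1, i.e. β/(1−β) ≥ 1/15.
Equivalently β ≥ 1/(1+15) = 1/16.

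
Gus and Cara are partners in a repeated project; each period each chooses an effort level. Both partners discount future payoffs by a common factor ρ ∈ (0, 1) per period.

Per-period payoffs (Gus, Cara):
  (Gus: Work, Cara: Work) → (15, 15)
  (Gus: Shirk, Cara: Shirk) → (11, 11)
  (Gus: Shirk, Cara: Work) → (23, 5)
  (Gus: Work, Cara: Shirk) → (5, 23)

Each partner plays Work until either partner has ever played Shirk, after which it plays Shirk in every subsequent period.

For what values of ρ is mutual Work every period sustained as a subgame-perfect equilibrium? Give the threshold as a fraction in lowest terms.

Cooperation forever yields 15 each period: 15/(1−ρ).
Deviating yields 23 once, then 11 forever: 23 + 11ρ/(1−ρ).
No profitable deviation requires 15/(1−ρ) ≥ 23 + 11ρ/(1−ρ).
Multiplying by (1−ρ): 15 ≥ 23(1−ρ) + 11ρ = 23 − 12ρ.
So 12ρ ≥ 8, i.e. ρ ≥ 8/12 = 2/3.

2/3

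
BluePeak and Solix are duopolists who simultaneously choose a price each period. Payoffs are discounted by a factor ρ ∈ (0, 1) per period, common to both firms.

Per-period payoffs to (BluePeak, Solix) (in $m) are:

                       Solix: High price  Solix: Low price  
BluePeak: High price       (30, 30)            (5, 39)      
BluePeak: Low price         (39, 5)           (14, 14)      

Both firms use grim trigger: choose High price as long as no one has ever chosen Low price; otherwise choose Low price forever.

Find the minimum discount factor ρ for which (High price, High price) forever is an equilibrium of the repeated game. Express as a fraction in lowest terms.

30/(1−ρ) ≥ 39 + 14ρ/(1−ρ)
30 ≥ 39 − 25ρ
ρ ≥ 9/25.

9/25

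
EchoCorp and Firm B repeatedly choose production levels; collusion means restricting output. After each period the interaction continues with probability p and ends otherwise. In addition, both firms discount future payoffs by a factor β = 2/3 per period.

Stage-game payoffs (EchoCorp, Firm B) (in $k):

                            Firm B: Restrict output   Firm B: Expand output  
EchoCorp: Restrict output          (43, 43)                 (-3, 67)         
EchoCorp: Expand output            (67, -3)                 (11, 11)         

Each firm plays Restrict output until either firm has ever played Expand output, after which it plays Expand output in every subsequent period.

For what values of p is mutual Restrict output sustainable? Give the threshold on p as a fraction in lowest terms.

Expected continuation weight on next period's payoff is β·p = 2/3·p, which plays the role of the discount factor.
Cooperation requires 2/3·p ≥ (67−43)/(67−11) = 3/7, hence p ≥ 9/14.

9/14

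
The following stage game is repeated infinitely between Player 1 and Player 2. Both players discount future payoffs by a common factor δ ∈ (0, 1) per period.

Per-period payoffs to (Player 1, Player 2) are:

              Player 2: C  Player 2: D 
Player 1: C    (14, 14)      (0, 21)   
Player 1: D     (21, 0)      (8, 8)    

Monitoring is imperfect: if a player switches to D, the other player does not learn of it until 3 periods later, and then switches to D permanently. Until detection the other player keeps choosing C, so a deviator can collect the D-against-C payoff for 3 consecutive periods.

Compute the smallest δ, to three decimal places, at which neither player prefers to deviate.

The best deviation is to choose D for all 3 undetected periods, earning 21 each, then 8 forever once detected.
Deviation value: 21(1−δ^3)/(1−δ) + 8δ^3/(1−δ); cooperation value: 14/(1−δ).
IC: 14 ≥ 21(1−δ^3) + 8δ^3 = 21 − 13δ^3.
So δ^3 ≥ 7/13, giving δ ≥ (7/13)^(1/3) ≈ 0.814.

0.814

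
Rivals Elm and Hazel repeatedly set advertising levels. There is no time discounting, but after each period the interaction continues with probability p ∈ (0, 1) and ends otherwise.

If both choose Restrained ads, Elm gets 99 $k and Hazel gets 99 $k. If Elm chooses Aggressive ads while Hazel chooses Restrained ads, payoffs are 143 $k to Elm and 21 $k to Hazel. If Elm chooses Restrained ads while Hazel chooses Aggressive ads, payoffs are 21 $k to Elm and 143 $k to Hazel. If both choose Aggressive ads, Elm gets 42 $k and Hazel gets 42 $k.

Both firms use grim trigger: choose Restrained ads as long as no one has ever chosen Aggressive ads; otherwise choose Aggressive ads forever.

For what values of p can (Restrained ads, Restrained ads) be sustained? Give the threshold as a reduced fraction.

With no time discounting, the continuation probability p plays the role of the discount factor.
Grim-trigger IC: 99/(1−p) ≥ 143 + 42p/(1−p) ⇒ p ≥ (143−99)/(143−42) = 44/101.

44/101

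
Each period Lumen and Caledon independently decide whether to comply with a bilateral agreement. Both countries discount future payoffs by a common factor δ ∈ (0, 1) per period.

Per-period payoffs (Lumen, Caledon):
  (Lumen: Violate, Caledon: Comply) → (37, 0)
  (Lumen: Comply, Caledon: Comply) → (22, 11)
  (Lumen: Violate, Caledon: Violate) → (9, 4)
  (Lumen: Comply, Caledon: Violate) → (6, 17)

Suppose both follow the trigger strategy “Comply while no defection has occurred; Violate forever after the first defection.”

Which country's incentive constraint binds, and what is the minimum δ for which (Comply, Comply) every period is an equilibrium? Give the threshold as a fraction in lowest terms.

Lumen; δ ≥ 15/28

Lumen's threshold: (37−22)/(37−9) = 15/28.
Caledon's threshold: (17−11)/(17−4) = 6/13.
15/28 > 6/13, so Lumen binds and δ* = 15/28.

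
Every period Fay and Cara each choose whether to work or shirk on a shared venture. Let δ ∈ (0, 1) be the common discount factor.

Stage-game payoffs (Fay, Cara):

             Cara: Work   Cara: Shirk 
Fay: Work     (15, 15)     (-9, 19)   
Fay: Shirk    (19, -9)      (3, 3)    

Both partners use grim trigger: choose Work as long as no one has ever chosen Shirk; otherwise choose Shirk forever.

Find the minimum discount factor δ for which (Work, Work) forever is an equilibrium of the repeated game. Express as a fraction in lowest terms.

Under grim trigger the critical discount factor is (T−C)/(T−P) with T = 19, C = 15, P = 3.
δ* = (19−15)/(19−3) = 4/16 = 1/4.

1/4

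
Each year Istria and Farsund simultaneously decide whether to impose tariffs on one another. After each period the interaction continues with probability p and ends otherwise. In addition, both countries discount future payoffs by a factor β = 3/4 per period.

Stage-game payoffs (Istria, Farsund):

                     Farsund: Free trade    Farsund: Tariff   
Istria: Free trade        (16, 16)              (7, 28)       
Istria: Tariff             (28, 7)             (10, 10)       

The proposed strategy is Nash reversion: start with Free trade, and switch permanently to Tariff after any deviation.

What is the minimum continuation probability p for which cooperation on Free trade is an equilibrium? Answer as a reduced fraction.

With continuation probability p and discount β, the effective per-period discount factor is βp.
Grim-trigger IC: βp ≥ (28−16)/(28−10) = 2/3.
So p ≥ (2/3)/(3/4) = 8/9.

8/9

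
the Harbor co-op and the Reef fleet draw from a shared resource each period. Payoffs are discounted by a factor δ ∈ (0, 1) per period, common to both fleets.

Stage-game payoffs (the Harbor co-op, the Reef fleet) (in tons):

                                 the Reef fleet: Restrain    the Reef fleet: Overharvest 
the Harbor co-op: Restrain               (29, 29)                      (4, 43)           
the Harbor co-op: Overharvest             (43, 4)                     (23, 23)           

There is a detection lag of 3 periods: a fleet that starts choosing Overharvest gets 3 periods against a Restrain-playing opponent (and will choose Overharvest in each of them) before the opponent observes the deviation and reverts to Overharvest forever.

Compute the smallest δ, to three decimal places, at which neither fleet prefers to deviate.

0.888

Deviating for the 3 undetected periods gains 43−29 = 14 per period over cooperation, then loses 29−23 = 6 per period forever once punishment starts.
Gain: 14(1 + δ + … + δ^2); loss: 6·δ^3/(1−δ).
No profitable deviation ⇔ 14(1−δ^3) ≤ 6·δ^3, i.e. δ^3 ≥ 14/(14+6) = 7/10.
Hence δ ≥ (7/10)^(1/3) ≈ 0.888.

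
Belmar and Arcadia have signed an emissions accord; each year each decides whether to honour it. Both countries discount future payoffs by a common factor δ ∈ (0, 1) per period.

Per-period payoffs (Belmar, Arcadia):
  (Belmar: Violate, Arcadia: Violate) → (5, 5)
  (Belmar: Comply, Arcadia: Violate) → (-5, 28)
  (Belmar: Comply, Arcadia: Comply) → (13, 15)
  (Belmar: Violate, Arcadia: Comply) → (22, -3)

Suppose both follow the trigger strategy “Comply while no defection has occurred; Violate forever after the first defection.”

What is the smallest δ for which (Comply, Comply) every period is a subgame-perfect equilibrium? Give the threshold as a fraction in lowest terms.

13/23

Belmar's threshold: (22−13)/(22−5) = 9/17.
Arcadia's threshold: (28−15)/(28−5) = 13/23.
9/17 < 13/23, so Arcadia binds and δ* = 13/23.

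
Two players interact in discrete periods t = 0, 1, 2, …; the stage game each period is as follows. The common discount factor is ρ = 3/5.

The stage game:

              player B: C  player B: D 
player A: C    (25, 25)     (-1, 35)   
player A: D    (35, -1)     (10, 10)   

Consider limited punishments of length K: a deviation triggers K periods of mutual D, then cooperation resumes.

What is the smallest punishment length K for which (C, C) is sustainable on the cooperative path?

Need Σ_{k=1}^{K} ρ^k ≥ (35−25)/(25−10) = 0.6667 at ρ = 3/5.
At K = 1 the sum is 0.6000 < 0.6667; at K = 2 it is 0.9600 ≥ 0.6667.
So the minimum punishment length is K = 2.

2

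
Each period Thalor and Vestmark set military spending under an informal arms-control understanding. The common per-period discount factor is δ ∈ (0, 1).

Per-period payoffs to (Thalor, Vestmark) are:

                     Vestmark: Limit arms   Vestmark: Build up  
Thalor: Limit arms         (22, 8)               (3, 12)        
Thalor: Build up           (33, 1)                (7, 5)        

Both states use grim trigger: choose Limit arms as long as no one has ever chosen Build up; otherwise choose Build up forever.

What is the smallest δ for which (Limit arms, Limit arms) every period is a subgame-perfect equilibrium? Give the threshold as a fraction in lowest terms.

For Thalor: deviation gain 33−22 = 11, per-period punishment loss 22−7 = 15. IC gives δ ≥ 11/26.
For Vestmark: gain 4, loss 3 per period, so δ ≥ 4/7.
The tighter constraint is Vestmark's, so cooperation needs δ ≥ 4/7.

4/7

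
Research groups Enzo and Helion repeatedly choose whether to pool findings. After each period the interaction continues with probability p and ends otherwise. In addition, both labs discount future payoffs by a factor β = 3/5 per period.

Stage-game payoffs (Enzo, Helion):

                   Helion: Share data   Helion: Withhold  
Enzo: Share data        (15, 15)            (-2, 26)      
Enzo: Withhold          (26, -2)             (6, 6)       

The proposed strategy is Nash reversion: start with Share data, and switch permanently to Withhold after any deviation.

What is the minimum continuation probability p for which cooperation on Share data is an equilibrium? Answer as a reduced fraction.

11/12

With continuation probability p and discount β, the effective per-period discount factor is βp.
Grim-trigger IC: βp ≥ (26−15)/(26−6) = 11/20.
So p ≥ (11/20)/(3/5) = 11/12.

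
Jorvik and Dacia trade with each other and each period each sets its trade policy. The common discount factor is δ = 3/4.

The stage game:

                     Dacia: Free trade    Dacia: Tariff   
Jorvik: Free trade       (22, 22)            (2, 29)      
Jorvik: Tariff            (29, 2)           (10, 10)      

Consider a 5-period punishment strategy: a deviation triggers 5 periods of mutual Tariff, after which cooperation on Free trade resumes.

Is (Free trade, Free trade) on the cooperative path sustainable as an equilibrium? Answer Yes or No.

Yes

A one-shot deviation gives 29 now, then 10 for 5 periods, then back to 22.
Gain from deviating: (29−22) today; loss: (22−10) in each of the next 5 periods.
No-deviation condition: (22−10)(δ+…+δ^5) ≥ 29−22, i.e. δ+…+δ^5 ≥ 7/12.
At δ = 3/4: δ+…+δ^5 = 2.2881 ≥ 0.5833.
So cooperation is sustainable.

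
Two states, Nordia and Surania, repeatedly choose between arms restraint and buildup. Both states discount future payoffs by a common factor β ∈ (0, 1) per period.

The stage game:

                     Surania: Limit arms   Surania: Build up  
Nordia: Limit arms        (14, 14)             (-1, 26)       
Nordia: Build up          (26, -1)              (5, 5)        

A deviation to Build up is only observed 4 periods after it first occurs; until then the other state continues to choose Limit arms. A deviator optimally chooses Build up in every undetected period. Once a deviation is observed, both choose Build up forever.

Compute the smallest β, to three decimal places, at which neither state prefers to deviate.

0.869

Deviating for the 4 undetected periods gains 26−14 = 12 per period over cooperation, then loses 14−5 = 9 per period forever once punishment starts.
Gain: 12(1 + β + … + β^3); loss: 9·β^4/(1−β).
No profitable deviation ⇔ 12(1−β^4) ≤ 9·β^4, i.e. β^4 ≥ 12/(12+9) = 4/7.
Hence β ≥ (4/7)^(1/4) ≈ 0.869.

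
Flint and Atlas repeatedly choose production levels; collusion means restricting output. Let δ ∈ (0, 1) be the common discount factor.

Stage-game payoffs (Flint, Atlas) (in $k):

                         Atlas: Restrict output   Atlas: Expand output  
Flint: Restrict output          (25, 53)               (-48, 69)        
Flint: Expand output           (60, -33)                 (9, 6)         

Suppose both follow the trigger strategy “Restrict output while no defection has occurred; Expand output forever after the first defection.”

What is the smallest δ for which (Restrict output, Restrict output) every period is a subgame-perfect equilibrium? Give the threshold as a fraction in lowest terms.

35/51

Flint's threshold: (60−25)/(60−9) = 35/51.
Atlas's threshold: (69−53)/(69−6) = 16/63.
35/51 > 16/63, so Flint binds and δ* = 35/51.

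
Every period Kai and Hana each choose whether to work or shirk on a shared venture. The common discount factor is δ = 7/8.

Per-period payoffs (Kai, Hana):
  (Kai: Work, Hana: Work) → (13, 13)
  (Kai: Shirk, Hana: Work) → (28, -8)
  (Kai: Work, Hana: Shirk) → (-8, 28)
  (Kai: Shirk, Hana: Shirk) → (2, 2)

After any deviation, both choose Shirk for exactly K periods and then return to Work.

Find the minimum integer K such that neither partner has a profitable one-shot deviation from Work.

2

No profitable deviation requires (13−2)(δ+…+δ^K) ≥ 28−13, i.e. δ+…+δ^K ≥ 15/11 ≈ 1.3636.
With δ = 7/8, the partial sums are K=1: 0.8750, K=2: 1.6406.
K = 2 is the first length at which the sum reaches 1.3636.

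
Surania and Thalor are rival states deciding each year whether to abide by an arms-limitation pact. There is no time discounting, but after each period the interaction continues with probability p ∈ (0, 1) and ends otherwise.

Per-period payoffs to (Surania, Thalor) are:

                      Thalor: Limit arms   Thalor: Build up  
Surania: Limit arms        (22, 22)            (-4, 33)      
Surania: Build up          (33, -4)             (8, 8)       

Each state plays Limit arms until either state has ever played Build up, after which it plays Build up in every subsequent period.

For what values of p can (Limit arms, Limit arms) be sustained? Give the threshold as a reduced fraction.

Expected cooperation value is 22 + p·22 + p²·22 + … = 22/(1−p); deviation gives 33 + p·8/(1−p).
22 ≥ 33(1−p) + 8p ⇒ 25p ≥ 11 ⇒ p ≥ 11/25.

11/25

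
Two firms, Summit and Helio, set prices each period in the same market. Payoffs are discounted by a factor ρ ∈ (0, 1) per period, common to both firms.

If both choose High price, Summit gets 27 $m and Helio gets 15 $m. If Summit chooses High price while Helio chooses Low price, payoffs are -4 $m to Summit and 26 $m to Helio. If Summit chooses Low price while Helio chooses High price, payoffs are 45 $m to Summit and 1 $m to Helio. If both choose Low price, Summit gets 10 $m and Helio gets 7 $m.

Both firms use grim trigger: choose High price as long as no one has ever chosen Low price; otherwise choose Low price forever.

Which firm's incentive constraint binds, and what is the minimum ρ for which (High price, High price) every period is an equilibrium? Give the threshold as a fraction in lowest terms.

Helio; ρ ≥ 11/19

Summit: cooperation gives 27 each period; deviation gives 45 once then 10 forever.
  27/(1−ρ) ≥ 45 + 10ρ/(1−ρ) ⇒ ρ ≥ 18/35.
Helio: cooperation gives 15 each period; deviation gives 26 once then 7 forever.
  ρ ≥ 11/19.
Both must hold, so the binding constraint is Helio's: ρ ≥ 11/19.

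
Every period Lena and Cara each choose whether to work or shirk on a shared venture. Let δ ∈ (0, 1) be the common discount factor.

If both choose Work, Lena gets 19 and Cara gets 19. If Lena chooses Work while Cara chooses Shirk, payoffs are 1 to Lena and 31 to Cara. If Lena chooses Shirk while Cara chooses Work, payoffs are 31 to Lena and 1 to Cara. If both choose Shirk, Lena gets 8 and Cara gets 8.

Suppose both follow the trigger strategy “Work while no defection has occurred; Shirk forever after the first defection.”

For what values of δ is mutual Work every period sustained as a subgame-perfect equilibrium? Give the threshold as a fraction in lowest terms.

12/23

Under grim trigger the critical discount factor is (T−C)/(T−P) with T = 31, C = 19, P = 8.
δ* = (31−19)/(31−8) = 12/23.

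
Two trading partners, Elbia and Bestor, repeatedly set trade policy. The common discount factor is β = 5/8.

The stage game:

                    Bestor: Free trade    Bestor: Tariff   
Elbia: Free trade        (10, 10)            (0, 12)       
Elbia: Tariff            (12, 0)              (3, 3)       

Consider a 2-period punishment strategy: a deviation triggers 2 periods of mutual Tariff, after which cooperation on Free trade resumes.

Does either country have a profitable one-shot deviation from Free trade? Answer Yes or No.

IC: β+…+β^2 ≥ (12−10)/(10−3) = 2/7.
At β = 5/8: partial sum = 1.0156 ≥ 0.2857. Cooperation sustainable.

No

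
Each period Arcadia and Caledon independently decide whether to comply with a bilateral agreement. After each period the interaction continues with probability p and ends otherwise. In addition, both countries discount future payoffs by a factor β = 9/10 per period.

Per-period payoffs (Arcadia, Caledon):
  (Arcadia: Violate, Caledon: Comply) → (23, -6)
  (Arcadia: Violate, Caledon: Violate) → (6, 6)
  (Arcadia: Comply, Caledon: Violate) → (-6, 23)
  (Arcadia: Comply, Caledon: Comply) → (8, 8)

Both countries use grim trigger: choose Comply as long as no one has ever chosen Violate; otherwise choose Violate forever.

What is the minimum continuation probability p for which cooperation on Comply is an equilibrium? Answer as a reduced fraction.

With continuation probability p and discount β, the effective per-period discount factor is βp.
Grim-trigger IC: βp ≥ (23−8)/(23−6) = 15/17.
So p ≥ (15/17)/(9/10) = 50/51.

50/51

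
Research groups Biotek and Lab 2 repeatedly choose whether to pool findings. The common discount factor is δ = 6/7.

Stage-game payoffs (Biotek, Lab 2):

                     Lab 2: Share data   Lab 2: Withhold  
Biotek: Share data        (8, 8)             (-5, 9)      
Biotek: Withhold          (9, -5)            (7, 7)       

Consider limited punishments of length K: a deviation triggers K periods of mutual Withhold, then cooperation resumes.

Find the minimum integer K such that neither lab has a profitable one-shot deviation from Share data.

2

IC: δ(1−δ^K)/(1−δ) ≥ (9−8)/(8−7) = 1.
With δ = 6/7: need 1 − δ^K ≥ 1·(1−6/7)/(6/7), i.e. δ^K ≤ 0.8333.
Since (6/7)^1 = 0.8571 and (6/7)^2 = 0.7347, the smallest such K is 2.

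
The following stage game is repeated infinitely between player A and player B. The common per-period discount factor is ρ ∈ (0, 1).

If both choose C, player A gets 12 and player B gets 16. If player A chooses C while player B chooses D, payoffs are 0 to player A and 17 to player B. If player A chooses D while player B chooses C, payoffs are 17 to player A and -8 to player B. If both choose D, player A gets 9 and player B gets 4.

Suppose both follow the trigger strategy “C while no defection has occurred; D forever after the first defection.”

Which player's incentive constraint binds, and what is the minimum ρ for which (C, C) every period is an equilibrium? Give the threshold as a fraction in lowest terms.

player A; ρ ≥ 5/8

player A's threshold: (17−12)/(17−9) = 5/8.
player B's threshold: (17−16)/(17−4) = 1/13.
5/8 > 1/13, so player A binds and ρ* = 5/8.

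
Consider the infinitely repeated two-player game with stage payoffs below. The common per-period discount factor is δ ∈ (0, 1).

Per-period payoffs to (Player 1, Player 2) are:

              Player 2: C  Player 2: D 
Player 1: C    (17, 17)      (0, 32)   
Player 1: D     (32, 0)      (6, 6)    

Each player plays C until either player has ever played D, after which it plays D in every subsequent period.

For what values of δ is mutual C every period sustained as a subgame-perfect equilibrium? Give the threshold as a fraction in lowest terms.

Cooperation forever yields 17 each period: 17/(1−δ).
Deviating yields 32 once, then 6 forever: 32 + 6δ/(1−δ).
No profitable deviation requires 17/(1−δ) ≥ 32 + 6δ/(1−δ).
Multiplying by (1−δ): 17 ≥ 32(1−δ) + 6δ = 32 − 26δ.
So 26δ ≥ 15, i.e. δ ≥ 15/26.

15/26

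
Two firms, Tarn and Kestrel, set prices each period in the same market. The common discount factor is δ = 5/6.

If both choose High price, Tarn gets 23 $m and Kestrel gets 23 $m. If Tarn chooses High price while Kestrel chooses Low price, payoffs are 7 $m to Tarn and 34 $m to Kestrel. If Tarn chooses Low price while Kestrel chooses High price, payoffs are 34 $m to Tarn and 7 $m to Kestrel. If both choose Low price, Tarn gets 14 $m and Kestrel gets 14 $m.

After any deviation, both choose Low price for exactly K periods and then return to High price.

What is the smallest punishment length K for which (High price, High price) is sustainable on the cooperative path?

Need Σ_{k=1}^{K} δ^k ≥ (34−23)/(23−14) = 1.2222 at δ = 5/6.
At K = 1 the sum is 0.8333 < 1.2222; at K = 2 it is 1.5278 ≥ 1.2222.
So the minimum punishment length is K = 2.

2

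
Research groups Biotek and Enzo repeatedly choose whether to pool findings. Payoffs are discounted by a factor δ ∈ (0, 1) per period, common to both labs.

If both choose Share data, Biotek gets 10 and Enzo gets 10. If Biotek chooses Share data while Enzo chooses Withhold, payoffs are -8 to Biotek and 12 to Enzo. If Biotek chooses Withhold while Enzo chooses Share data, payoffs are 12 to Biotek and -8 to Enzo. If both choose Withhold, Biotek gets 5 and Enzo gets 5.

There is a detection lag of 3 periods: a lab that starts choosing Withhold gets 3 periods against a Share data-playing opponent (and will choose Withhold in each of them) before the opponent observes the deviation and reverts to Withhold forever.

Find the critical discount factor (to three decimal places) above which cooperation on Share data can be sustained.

The best deviation is to choose Withhold for all 3 undetected periods, earning 12 each, then 5 forever once detected.
Deviation value: 12(1−δ^3)/(1−δ) + 5δ^3/(1−δ); cooperation value: 10/(1−δ).
IC: 10 ≥ 12(1−δ^3) + 5δ^3 = 12 − 7δ^3.
So δ^3 ≥ 2/7, giving δ ≥ (2/7)^(1/3) ≈ 0.659.

0.659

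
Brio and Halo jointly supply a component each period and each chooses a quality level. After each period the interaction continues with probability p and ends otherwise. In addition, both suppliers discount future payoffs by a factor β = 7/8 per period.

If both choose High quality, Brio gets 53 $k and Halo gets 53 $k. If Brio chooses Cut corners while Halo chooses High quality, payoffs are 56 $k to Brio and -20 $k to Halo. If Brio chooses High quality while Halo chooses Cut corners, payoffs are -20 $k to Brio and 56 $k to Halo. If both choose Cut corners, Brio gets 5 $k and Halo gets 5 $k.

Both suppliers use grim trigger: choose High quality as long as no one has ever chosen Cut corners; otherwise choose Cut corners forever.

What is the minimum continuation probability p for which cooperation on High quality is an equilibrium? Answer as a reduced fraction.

With continuation probability p and discount β, the effective per-period discount factor is βp.
Grim-trigger IC: βp ≥ (56−53)/(56−5) = 1/17.
So p ≥ (1/17)/(7/8) = 8/119.

8/119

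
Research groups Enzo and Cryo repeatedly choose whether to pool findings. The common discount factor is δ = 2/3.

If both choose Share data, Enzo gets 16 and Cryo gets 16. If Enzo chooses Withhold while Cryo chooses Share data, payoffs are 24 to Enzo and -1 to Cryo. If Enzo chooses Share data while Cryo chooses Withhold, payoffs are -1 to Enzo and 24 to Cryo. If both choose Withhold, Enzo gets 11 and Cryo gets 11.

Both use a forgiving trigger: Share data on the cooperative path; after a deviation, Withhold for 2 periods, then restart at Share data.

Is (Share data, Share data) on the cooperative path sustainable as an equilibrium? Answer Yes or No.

No

A one-shot deviation gives 24 now, then 11 for 2 periods, then back to 16.
Gain from deviating: (24−16) today; loss: (16−11) in each of the next 2 periods.
No-deviation condition: (16−11)(δ+…+δ^2) ≥ 24−16, i.e. δ+…+δ^2 ≥ 8/5.
At δ = 2/3: δ+…+δ^2 = 1.1111 < 1.6000.
So cooperation is not sustainable.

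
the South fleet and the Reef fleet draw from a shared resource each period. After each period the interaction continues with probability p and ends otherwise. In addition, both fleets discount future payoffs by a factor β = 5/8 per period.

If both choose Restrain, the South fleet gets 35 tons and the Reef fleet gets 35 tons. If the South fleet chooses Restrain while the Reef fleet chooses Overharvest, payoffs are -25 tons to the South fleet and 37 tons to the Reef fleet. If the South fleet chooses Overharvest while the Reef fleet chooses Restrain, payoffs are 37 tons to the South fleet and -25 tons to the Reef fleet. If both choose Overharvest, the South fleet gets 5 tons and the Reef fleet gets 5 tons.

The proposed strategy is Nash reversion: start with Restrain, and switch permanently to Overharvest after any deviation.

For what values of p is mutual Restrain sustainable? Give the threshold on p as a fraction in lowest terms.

With continuation probability p and discount β, the effective per-period discount factor is βp.
Grim-trigger IC: βp ≥ (37−35)/(37−5) = 1/16.
So p ≥ (1/16)/(5/8) = 1/10.

1/10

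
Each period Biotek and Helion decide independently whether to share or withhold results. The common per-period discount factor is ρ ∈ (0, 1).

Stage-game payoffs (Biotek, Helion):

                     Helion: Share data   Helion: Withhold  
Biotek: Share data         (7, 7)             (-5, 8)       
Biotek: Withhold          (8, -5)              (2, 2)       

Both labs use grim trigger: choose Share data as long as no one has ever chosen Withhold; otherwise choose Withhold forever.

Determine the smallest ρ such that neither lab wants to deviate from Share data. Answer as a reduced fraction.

1/6

7/(1−ρ) ≥ 8 + 2ρ/(1−ρ)
7 ≥ 8 − 6ρ
ρ ≥ 1/6.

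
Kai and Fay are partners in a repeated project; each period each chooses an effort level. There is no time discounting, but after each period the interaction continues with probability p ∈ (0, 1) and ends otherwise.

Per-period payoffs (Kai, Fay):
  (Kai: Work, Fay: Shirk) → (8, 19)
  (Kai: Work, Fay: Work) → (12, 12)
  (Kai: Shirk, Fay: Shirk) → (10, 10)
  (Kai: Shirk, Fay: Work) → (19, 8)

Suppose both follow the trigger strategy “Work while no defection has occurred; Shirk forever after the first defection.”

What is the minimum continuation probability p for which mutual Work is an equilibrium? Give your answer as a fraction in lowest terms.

Expected cooperation value is 12 + p·12 + p²·12 + … = 12/(1−p); deviation gives 19 + p·10/(1−p).
12 ≥ 19(1−p) + 10p ⇒ 9p ≥ 7 ⇒ p ≥ 7/9.

7/9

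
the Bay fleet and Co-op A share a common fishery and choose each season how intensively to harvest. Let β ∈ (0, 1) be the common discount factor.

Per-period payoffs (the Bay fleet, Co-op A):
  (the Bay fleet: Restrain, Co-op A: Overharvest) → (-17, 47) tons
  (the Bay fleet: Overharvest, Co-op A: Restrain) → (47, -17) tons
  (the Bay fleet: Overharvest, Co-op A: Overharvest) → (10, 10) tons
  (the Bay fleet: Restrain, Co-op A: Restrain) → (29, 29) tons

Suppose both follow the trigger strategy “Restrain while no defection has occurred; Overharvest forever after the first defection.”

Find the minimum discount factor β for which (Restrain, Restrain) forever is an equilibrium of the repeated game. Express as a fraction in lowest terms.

Under grim trigger the critical discount factor is (T−C)/(T−P) with T = 47, C = 29, P = 10.
β* = (47−29)/(47−10) = 18/37.

18/37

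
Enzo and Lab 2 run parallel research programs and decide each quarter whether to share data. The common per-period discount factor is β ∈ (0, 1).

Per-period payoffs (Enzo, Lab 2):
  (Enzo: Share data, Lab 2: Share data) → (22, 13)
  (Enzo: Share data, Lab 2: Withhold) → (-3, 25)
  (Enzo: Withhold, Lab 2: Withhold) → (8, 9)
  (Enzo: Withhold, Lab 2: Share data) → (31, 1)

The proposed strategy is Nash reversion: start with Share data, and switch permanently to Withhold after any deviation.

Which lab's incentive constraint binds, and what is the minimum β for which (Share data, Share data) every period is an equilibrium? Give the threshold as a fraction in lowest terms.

Enzo: cooperation gives 22 each period; deviation gives 31 once then 8 forever.
  22/(1−β) ≥ 31 + 8β/(1−β) ⇒ β ≥ 9/23.
Lab 2: cooperation gives 13 each period; deviation gives 25 once then 9 forever.
  β ≥ 12/16 = 3/4.
Both must hold, so the binding constraint is Lab 2's: β ≥ 3/4.

Lab 2; β ≥ 3/4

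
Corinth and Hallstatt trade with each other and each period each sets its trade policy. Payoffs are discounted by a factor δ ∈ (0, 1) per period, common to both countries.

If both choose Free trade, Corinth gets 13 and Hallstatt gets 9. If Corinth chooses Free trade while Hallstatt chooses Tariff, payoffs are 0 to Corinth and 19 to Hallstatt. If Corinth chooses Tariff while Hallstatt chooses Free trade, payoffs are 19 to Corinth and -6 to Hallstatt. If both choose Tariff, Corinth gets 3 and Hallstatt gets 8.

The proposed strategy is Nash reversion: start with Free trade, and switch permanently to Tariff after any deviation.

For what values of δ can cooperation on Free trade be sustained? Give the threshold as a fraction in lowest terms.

10/11

Corinth's threshold: (19−13)/(19−3) = 3/8.
Hallstatt's threshold: (19−9)/(19−8) = 10/11.
3/8 < 10/11, so Hallstatt binds and δ* = 10/11.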